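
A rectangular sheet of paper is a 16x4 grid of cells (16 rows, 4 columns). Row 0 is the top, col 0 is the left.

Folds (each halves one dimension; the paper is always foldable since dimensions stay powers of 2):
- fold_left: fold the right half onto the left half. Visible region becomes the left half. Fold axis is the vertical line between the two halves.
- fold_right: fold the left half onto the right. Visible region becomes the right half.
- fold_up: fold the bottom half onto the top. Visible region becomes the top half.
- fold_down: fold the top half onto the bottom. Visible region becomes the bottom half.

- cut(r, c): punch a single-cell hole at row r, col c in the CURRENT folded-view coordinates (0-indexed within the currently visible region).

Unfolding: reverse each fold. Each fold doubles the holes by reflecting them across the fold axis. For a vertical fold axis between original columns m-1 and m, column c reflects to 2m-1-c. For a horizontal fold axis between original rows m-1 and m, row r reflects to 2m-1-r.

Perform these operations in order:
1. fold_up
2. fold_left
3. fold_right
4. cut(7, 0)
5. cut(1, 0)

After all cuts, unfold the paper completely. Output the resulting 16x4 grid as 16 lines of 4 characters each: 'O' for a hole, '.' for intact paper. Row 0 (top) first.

Answer: ....
OOOO
....
....
....
....
....
OOOO
OOOO
....
....
....
....
....
OOOO
....

Derivation:
Op 1 fold_up: fold axis h@8; visible region now rows[0,8) x cols[0,4) = 8x4
Op 2 fold_left: fold axis v@2; visible region now rows[0,8) x cols[0,2) = 8x2
Op 3 fold_right: fold axis v@1; visible region now rows[0,8) x cols[1,2) = 8x1
Op 4 cut(7, 0): punch at orig (7,1); cuts so far [(7, 1)]; region rows[0,8) x cols[1,2) = 8x1
Op 5 cut(1, 0): punch at orig (1,1); cuts so far [(1, 1), (7, 1)]; region rows[0,8) x cols[1,2) = 8x1
Unfold 1 (reflect across v@1): 4 holes -> [(1, 0), (1, 1), (7, 0), (7, 1)]
Unfold 2 (reflect across v@2): 8 holes -> [(1, 0), (1, 1), (1, 2), (1, 3), (7, 0), (7, 1), (7, 2), (7, 3)]
Unfold 3 (reflect across h@8): 16 holes -> [(1, 0), (1, 1), (1, 2), (1, 3), (7, 0), (7, 1), (7, 2), (7, 3), (8, 0), (8, 1), (8, 2), (8, 3), (14, 0), (14, 1), (14, 2), (14, 3)]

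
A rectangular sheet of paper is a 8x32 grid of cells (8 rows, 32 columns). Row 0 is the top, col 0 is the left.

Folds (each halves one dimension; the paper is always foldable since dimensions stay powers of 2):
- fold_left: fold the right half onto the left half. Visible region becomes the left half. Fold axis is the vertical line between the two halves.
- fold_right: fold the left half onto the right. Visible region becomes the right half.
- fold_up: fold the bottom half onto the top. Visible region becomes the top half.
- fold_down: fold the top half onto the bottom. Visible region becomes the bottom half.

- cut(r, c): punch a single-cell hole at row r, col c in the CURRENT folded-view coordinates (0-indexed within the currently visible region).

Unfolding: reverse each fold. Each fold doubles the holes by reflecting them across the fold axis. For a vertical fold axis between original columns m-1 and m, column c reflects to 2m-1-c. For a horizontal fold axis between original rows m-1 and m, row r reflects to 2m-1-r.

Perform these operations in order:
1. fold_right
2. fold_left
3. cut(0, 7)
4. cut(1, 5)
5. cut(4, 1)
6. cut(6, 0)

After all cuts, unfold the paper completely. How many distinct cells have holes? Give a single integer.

Op 1 fold_right: fold axis v@16; visible region now rows[0,8) x cols[16,32) = 8x16
Op 2 fold_left: fold axis v@24; visible region now rows[0,8) x cols[16,24) = 8x8
Op 3 cut(0, 7): punch at orig (0,23); cuts so far [(0, 23)]; region rows[0,8) x cols[16,24) = 8x8
Op 4 cut(1, 5): punch at orig (1,21); cuts so far [(0, 23), (1, 21)]; region rows[0,8) x cols[16,24) = 8x8
Op 5 cut(4, 1): punch at orig (4,17); cuts so far [(0, 23), (1, 21), (4, 17)]; region rows[0,8) x cols[16,24) = 8x8
Op 6 cut(6, 0): punch at orig (6,16); cuts so far [(0, 23), (1, 21), (4, 17), (6, 16)]; region rows[0,8) x cols[16,24) = 8x8
Unfold 1 (reflect across v@24): 8 holes -> [(0, 23), (0, 24), (1, 21), (1, 26), (4, 17), (4, 30), (6, 16), (6, 31)]
Unfold 2 (reflect across v@16): 16 holes -> [(0, 7), (0, 8), (0, 23), (0, 24), (1, 5), (1, 10), (1, 21), (1, 26), (4, 1), (4, 14), (4, 17), (4, 30), (6, 0), (6, 15), (6, 16), (6, 31)]

Answer: 16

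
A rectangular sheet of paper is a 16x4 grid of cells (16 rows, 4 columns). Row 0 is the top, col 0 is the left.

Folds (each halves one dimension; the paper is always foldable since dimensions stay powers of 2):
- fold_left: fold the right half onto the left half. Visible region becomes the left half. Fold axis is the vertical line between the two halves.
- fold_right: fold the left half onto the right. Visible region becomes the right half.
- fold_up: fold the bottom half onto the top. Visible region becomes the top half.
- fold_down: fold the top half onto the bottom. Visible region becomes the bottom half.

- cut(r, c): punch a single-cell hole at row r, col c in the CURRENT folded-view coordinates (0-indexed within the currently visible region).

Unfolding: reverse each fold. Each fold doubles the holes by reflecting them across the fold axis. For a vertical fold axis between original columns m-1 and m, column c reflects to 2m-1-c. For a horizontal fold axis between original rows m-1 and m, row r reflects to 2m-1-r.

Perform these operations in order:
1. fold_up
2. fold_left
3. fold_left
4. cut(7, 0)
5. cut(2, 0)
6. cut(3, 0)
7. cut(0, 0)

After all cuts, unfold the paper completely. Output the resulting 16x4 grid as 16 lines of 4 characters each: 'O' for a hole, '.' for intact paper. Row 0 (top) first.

Answer: OOOO
....
OOOO
OOOO
....
....
....
OOOO
OOOO
....
....
....
OOOO
OOOO
....
OOOO

Derivation:
Op 1 fold_up: fold axis h@8; visible region now rows[0,8) x cols[0,4) = 8x4
Op 2 fold_left: fold axis v@2; visible region now rows[0,8) x cols[0,2) = 8x2
Op 3 fold_left: fold axis v@1; visible region now rows[0,8) x cols[0,1) = 8x1
Op 4 cut(7, 0): punch at orig (7,0); cuts so far [(7, 0)]; region rows[0,8) x cols[0,1) = 8x1
Op 5 cut(2, 0): punch at orig (2,0); cuts so far [(2, 0), (7, 0)]; region rows[0,8) x cols[0,1) = 8x1
Op 6 cut(3, 0): punch at orig (3,0); cuts so far [(2, 0), (3, 0), (7, 0)]; region rows[0,8) x cols[0,1) = 8x1
Op 7 cut(0, 0): punch at orig (0,0); cuts so far [(0, 0), (2, 0), (3, 0), (7, 0)]; region rows[0,8) x cols[0,1) = 8x1
Unfold 1 (reflect across v@1): 8 holes -> [(0, 0), (0, 1), (2, 0), (2, 1), (3, 0), (3, 1), (7, 0), (7, 1)]
Unfold 2 (reflect across v@2): 16 holes -> [(0, 0), (0, 1), (0, 2), (0, 3), (2, 0), (2, 1), (2, 2), (2, 3), (3, 0), (3, 1), (3, 2), (3, 3), (7, 0), (7, 1), (7, 2), (7, 3)]
Unfold 3 (reflect across h@8): 32 holes -> [(0, 0), (0, 1), (0, 2), (0, 3), (2, 0), (2, 1), (2, 2), (2, 3), (3, 0), (3, 1), (3, 2), (3, 3), (7, 0), (7, 1), (7, 2), (7, 3), (8, 0), (8, 1), (8, 2), (8, 3), (12, 0), (12, 1), (12, 2), (12, 3), (13, 0), (13, 1), (13, 2), (13, 3), (15, 0), (15, 1), (15, 2), (15, 3)]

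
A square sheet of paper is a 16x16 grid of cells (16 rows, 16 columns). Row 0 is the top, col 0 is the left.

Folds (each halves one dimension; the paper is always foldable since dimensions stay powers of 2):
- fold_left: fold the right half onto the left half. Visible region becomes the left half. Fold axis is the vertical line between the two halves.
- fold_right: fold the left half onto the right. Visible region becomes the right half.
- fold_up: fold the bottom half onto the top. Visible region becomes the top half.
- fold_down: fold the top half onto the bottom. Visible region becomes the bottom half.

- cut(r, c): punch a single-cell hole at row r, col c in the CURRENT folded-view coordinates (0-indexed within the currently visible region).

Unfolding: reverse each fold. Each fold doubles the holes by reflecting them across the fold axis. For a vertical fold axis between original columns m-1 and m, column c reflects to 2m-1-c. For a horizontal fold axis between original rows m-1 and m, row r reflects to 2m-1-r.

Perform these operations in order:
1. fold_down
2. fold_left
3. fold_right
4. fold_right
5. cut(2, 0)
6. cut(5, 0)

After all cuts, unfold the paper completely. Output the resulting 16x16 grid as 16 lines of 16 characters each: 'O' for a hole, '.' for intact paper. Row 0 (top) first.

Op 1 fold_down: fold axis h@8; visible region now rows[8,16) x cols[0,16) = 8x16
Op 2 fold_left: fold axis v@8; visible region now rows[8,16) x cols[0,8) = 8x8
Op 3 fold_right: fold axis v@4; visible region now rows[8,16) x cols[4,8) = 8x4
Op 4 fold_right: fold axis v@6; visible region now rows[8,16) x cols[6,8) = 8x2
Op 5 cut(2, 0): punch at orig (10,6); cuts so far [(10, 6)]; region rows[8,16) x cols[6,8) = 8x2
Op 6 cut(5, 0): punch at orig (13,6); cuts so far [(10, 6), (13, 6)]; region rows[8,16) x cols[6,8) = 8x2
Unfold 1 (reflect across v@6): 4 holes -> [(10, 5), (10, 6), (13, 5), (13, 6)]
Unfold 2 (reflect across v@4): 8 holes -> [(10, 1), (10, 2), (10, 5), (10, 6), (13, 1), (13, 2), (13, 5), (13, 6)]
Unfold 3 (reflect across v@8): 16 holes -> [(10, 1), (10, 2), (10, 5), (10, 6), (10, 9), (10, 10), (10, 13), (10, 14), (13, 1), (13, 2), (13, 5), (13, 6), (13, 9), (13, 10), (13, 13), (13, 14)]
Unfold 4 (reflect across h@8): 32 holes -> [(2, 1), (2, 2), (2, 5), (2, 6), (2, 9), (2, 10), (2, 13), (2, 14), (5, 1), (5, 2), (5, 5), (5, 6), (5, 9), (5, 10), (5, 13), (5, 14), (10, 1), (10, 2), (10, 5), (10, 6), (10, 9), (10, 10), (10, 13), (10, 14), (13, 1), (13, 2), (13, 5), (13, 6), (13, 9), (13, 10), (13, 13), (13, 14)]

Answer: ................
................
.OO..OO..OO..OO.
................
................
.OO..OO..OO..OO.
................
................
................
................
.OO..OO..OO..OO.
................
................
.OO..OO..OO..OO.
................
................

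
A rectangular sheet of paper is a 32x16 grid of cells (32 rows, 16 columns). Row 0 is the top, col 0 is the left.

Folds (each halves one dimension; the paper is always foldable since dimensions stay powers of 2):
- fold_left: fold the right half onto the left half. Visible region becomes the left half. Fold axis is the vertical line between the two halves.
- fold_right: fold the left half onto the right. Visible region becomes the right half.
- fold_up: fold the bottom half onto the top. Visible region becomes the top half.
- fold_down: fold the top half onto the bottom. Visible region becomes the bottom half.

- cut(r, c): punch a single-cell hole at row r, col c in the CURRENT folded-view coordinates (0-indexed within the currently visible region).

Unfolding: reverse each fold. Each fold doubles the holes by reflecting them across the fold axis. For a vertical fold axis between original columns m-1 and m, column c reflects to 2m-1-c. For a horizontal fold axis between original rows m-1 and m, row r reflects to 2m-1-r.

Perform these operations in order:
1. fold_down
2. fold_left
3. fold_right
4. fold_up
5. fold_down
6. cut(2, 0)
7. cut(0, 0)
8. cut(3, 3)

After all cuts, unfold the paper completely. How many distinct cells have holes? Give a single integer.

Op 1 fold_down: fold axis h@16; visible region now rows[16,32) x cols[0,16) = 16x16
Op 2 fold_left: fold axis v@8; visible region now rows[16,32) x cols[0,8) = 16x8
Op 3 fold_right: fold axis v@4; visible region now rows[16,32) x cols[4,8) = 16x4
Op 4 fold_up: fold axis h@24; visible region now rows[16,24) x cols[4,8) = 8x4
Op 5 fold_down: fold axis h@20; visible region now rows[20,24) x cols[4,8) = 4x4
Op 6 cut(2, 0): punch at orig (22,4); cuts so far [(22, 4)]; region rows[20,24) x cols[4,8) = 4x4
Op 7 cut(0, 0): punch at orig (20,4); cuts so far [(20, 4), (22, 4)]; region rows[20,24) x cols[4,8) = 4x4
Op 8 cut(3, 3): punch at orig (23,7); cuts so far [(20, 4), (22, 4), (23, 7)]; region rows[20,24) x cols[4,8) = 4x4
Unfold 1 (reflect across h@20): 6 holes -> [(16, 7), (17, 4), (19, 4), (20, 4), (22, 4), (23, 7)]
Unfold 2 (reflect across h@24): 12 holes -> [(16, 7), (17, 4), (19, 4), (20, 4), (22, 4), (23, 7), (24, 7), (25, 4), (27, 4), (28, 4), (30, 4), (31, 7)]
Unfold 3 (reflect across v@4): 24 holes -> [(16, 0), (16, 7), (17, 3), (17, 4), (19, 3), (19, 4), (20, 3), (20, 4), (22, 3), (22, 4), (23, 0), (23, 7), (24, 0), (24, 7), (25, 3), (25, 4), (27, 3), (27, 4), (28, 3), (28, 4), (30, 3), (30, 4), (31, 0), (31, 7)]
Unfold 4 (reflect across v@8): 48 holes -> [(16, 0), (16, 7), (16, 8), (16, 15), (17, 3), (17, 4), (17, 11), (17, 12), (19, 3), (19, 4), (19, 11), (19, 12), (20, 3), (20, 4), (20, 11), (20, 12), (22, 3), (22, 4), (22, 11), (22, 12), (23, 0), (23, 7), (23, 8), (23, 15), (24, 0), (24, 7), (24, 8), (24, 15), (25, 3), (25, 4), (25, 11), (25, 12), (27, 3), (27, 4), (27, 11), (27, 12), (28, 3), (28, 4), (28, 11), (28, 12), (30, 3), (30, 4), (30, 11), (30, 12), (31, 0), (31, 7), (31, 8), (31, 15)]
Unfold 5 (reflect across h@16): 96 holes -> [(0, 0), (0, 7), (0, 8), (0, 15), (1, 3), (1, 4), (1, 11), (1, 12), (3, 3), (3, 4), (3, 11), (3, 12), (4, 3), (4, 4), (4, 11), (4, 12), (6, 3), (6, 4), (6, 11), (6, 12), (7, 0), (7, 7), (7, 8), (7, 15), (8, 0), (8, 7), (8, 8), (8, 15), (9, 3), (9, 4), (9, 11), (9, 12), (11, 3), (11, 4), (11, 11), (11, 12), (12, 3), (12, 4), (12, 11), (12, 12), (14, 3), (14, 4), (14, 11), (14, 12), (15, 0), (15, 7), (15, 8), (15, 15), (16, 0), (16, 7), (16, 8), (16, 15), (17, 3), (17, 4), (17, 11), (17, 12), (19, 3), (19, 4), (19, 11), (19, 12), (20, 3), (20, 4), (20, 11), (20, 12), (22, 3), (22, 4), (22, 11), (22, 12), (23, 0), (23, 7), (23, 8), (23, 15), (24, 0), (24, 7), (24, 8), (24, 15), (25, 3), (25, 4), (25, 11), (25, 12), (27, 3), (27, 4), (27, 11), (27, 12), (28, 3), (28, 4), (28, 11), (28, 12), (30, 3), (30, 4), (30, 11), (30, 12), (31, 0), (31, 7), (31, 8), (31, 15)]

Answer: 96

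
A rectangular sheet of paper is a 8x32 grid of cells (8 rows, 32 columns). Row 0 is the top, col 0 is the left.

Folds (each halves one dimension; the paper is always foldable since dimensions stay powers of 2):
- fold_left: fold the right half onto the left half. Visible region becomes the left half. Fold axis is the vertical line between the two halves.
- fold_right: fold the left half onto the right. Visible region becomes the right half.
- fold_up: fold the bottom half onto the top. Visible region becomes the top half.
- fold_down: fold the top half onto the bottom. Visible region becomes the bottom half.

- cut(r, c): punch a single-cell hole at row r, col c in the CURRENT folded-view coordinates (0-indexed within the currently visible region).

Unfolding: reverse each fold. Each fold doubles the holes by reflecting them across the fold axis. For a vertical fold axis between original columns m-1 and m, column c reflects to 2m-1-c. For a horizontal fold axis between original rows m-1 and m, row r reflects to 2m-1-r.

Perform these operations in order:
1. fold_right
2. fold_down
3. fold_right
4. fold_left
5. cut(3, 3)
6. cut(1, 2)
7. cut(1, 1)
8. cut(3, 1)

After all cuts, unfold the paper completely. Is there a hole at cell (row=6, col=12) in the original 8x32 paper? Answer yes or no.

Answer: no

Derivation:
Op 1 fold_right: fold axis v@16; visible region now rows[0,8) x cols[16,32) = 8x16
Op 2 fold_down: fold axis h@4; visible region now rows[4,8) x cols[16,32) = 4x16
Op 3 fold_right: fold axis v@24; visible region now rows[4,8) x cols[24,32) = 4x8
Op 4 fold_left: fold axis v@28; visible region now rows[4,8) x cols[24,28) = 4x4
Op 5 cut(3, 3): punch at orig (7,27); cuts so far [(7, 27)]; region rows[4,8) x cols[24,28) = 4x4
Op 6 cut(1, 2): punch at orig (5,26); cuts so far [(5, 26), (7, 27)]; region rows[4,8) x cols[24,28) = 4x4
Op 7 cut(1, 1): punch at orig (5,25); cuts so far [(5, 25), (5, 26), (7, 27)]; region rows[4,8) x cols[24,28) = 4x4
Op 8 cut(3, 1): punch at orig (7,25); cuts so far [(5, 25), (5, 26), (7, 25), (7, 27)]; region rows[4,8) x cols[24,28) = 4x4
Unfold 1 (reflect across v@28): 8 holes -> [(5, 25), (5, 26), (5, 29), (5, 30), (7, 25), (7, 27), (7, 28), (7, 30)]
Unfold 2 (reflect across v@24): 16 holes -> [(5, 17), (5, 18), (5, 21), (5, 22), (5, 25), (5, 26), (5, 29), (5, 30), (7, 17), (7, 19), (7, 20), (7, 22), (7, 25), (7, 27), (7, 28), (7, 30)]
Unfold 3 (reflect across h@4): 32 holes -> [(0, 17), (0, 19), (0, 20), (0, 22), (0, 25), (0, 27), (0, 28), (0, 30), (2, 17), (2, 18), (2, 21), (2, 22), (2, 25), (2, 26), (2, 29), (2, 30), (5, 17), (5, 18), (5, 21), (5, 22), (5, 25), (5, 26), (5, 29), (5, 30), (7, 17), (7, 19), (7, 20), (7, 22), (7, 25), (7, 27), (7, 28), (7, 30)]
Unfold 4 (reflect across v@16): 64 holes -> [(0, 1), (0, 3), (0, 4), (0, 6), (0, 9), (0, 11), (0, 12), (0, 14), (0, 17), (0, 19), (0, 20), (0, 22), (0, 25), (0, 27), (0, 28), (0, 30), (2, 1), (2, 2), (2, 5), (2, 6), (2, 9), (2, 10), (2, 13), (2, 14), (2, 17), (2, 18), (2, 21), (2, 22), (2, 25), (2, 26), (2, 29), (2, 30), (5, 1), (5, 2), (5, 5), (5, 6), (5, 9), (5, 10), (5, 13), (5, 14), (5, 17), (5, 18), (5, 21), (5, 22), (5, 25), (5, 26), (5, 29), (5, 30), (7, 1), (7, 3), (7, 4), (7, 6), (7, 9), (7, 11), (7, 12), (7, 14), (7, 17), (7, 19), (7, 20), (7, 22), (7, 25), (7, 27), (7, 28), (7, 30)]
Holes: [(0, 1), (0, 3), (0, 4), (0, 6), (0, 9), (0, 11), (0, 12), (0, 14), (0, 17), (0, 19), (0, 20), (0, 22), (0, 25), (0, 27), (0, 28), (0, 30), (2, 1), (2, 2), (2, 5), (2, 6), (2, 9), (2, 10), (2, 13), (2, 14), (2, 17), (2, 18), (2, 21), (2, 22), (2, 25), (2, 26), (2, 29), (2, 30), (5, 1), (5, 2), (5, 5), (5, 6), (5, 9), (5, 10), (5, 13), (5, 14), (5, 17), (5, 18), (5, 21), (5, 22), (5, 25), (5, 26), (5, 29), (5, 30), (7, 1), (7, 3), (7, 4), (7, 6), (7, 9), (7, 11), (7, 12), (7, 14), (7, 17), (7, 19), (7, 20), (7, 22), (7, 25), (7, 27), (7, 28), (7, 30)]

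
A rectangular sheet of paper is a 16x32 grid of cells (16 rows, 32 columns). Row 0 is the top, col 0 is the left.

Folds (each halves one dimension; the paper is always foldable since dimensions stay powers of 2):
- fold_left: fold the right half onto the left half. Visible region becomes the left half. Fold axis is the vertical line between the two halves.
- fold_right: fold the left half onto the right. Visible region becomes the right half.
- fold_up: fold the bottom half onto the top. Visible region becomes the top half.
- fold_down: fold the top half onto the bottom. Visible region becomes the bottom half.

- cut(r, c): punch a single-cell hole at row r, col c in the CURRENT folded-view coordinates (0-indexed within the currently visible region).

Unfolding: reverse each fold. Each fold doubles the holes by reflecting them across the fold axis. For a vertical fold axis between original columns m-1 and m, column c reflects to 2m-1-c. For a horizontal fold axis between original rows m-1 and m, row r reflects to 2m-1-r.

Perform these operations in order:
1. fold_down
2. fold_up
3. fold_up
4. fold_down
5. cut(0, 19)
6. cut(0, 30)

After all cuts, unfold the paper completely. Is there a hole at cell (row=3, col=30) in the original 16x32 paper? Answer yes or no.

Op 1 fold_down: fold axis h@8; visible region now rows[8,16) x cols[0,32) = 8x32
Op 2 fold_up: fold axis h@12; visible region now rows[8,12) x cols[0,32) = 4x32
Op 3 fold_up: fold axis h@10; visible region now rows[8,10) x cols[0,32) = 2x32
Op 4 fold_down: fold axis h@9; visible region now rows[9,10) x cols[0,32) = 1x32
Op 5 cut(0, 19): punch at orig (9,19); cuts so far [(9, 19)]; region rows[9,10) x cols[0,32) = 1x32
Op 6 cut(0, 30): punch at orig (9,30); cuts so far [(9, 19), (9, 30)]; region rows[9,10) x cols[0,32) = 1x32
Unfold 1 (reflect across h@9): 4 holes -> [(8, 19), (8, 30), (9, 19), (9, 30)]
Unfold 2 (reflect across h@10): 8 holes -> [(8, 19), (8, 30), (9, 19), (9, 30), (10, 19), (10, 30), (11, 19), (11, 30)]
Unfold 3 (reflect across h@12): 16 holes -> [(8, 19), (8, 30), (9, 19), (9, 30), (10, 19), (10, 30), (11, 19), (11, 30), (12, 19), (12, 30), (13, 19), (13, 30), (14, 19), (14, 30), (15, 19), (15, 30)]
Unfold 4 (reflect across h@8): 32 holes -> [(0, 19), (0, 30), (1, 19), (1, 30), (2, 19), (2, 30), (3, 19), (3, 30), (4, 19), (4, 30), (5, 19), (5, 30), (6, 19), (6, 30), (7, 19), (7, 30), (8, 19), (8, 30), (9, 19), (9, 30), (10, 19), (10, 30), (11, 19), (11, 30), (12, 19), (12, 30), (13, 19), (13, 30), (14, 19), (14, 30), (15, 19), (15, 30)]
Holes: [(0, 19), (0, 30), (1, 19), (1, 30), (2, 19), (2, 30), (3, 19), (3, 30), (4, 19), (4, 30), (5, 19), (5, 30), (6, 19), (6, 30), (7, 19), (7, 30), (8, 19), (8, 30), (9, 19), (9, 30), (10, 19), (10, 30), (11, 19), (11, 30), (12, 19), (12, 30), (13, 19), (13, 30), (14, 19), (14, 30), (15, 19), (15, 30)]

Answer: yes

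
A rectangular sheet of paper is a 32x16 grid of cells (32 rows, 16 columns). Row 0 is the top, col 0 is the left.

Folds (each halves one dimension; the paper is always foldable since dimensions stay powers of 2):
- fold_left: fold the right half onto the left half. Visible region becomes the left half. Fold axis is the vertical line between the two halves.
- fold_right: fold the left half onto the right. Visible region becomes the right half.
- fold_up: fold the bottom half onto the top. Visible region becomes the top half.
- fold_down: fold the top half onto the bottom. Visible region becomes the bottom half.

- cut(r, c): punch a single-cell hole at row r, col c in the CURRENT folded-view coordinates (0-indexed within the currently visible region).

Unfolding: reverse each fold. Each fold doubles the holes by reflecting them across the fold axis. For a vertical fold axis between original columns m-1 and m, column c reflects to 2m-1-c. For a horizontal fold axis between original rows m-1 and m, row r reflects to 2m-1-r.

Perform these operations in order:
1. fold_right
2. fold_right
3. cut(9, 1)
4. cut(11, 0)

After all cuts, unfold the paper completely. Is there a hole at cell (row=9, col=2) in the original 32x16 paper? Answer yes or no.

Answer: yes

Derivation:
Op 1 fold_right: fold axis v@8; visible region now rows[0,32) x cols[8,16) = 32x8
Op 2 fold_right: fold axis v@12; visible region now rows[0,32) x cols[12,16) = 32x4
Op 3 cut(9, 1): punch at orig (9,13); cuts so far [(9, 13)]; region rows[0,32) x cols[12,16) = 32x4
Op 4 cut(11, 0): punch at orig (11,12); cuts so far [(9, 13), (11, 12)]; region rows[0,32) x cols[12,16) = 32x4
Unfold 1 (reflect across v@12): 4 holes -> [(9, 10), (9, 13), (11, 11), (11, 12)]
Unfold 2 (reflect across v@8): 8 holes -> [(9, 2), (9, 5), (9, 10), (9, 13), (11, 3), (11, 4), (11, 11), (11, 12)]
Holes: [(9, 2), (9, 5), (9, 10), (9, 13), (11, 3), (11, 4), (11, 11), (11, 12)]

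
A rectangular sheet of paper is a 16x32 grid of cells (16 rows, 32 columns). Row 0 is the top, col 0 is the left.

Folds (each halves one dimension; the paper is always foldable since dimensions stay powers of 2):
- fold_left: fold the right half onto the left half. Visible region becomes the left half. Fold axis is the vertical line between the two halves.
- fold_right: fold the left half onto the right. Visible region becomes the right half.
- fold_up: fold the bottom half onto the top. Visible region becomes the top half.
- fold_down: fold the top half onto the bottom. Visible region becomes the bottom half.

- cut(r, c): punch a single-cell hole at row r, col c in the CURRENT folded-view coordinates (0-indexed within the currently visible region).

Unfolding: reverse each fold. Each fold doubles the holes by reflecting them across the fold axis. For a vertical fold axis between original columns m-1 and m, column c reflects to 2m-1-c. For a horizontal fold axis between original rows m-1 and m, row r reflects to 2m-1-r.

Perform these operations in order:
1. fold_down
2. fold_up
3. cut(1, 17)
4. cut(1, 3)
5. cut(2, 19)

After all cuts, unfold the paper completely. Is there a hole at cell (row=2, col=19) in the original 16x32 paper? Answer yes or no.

Op 1 fold_down: fold axis h@8; visible region now rows[8,16) x cols[0,32) = 8x32
Op 2 fold_up: fold axis h@12; visible region now rows[8,12) x cols[0,32) = 4x32
Op 3 cut(1, 17): punch at orig (9,17); cuts so far [(9, 17)]; region rows[8,12) x cols[0,32) = 4x32
Op 4 cut(1, 3): punch at orig (9,3); cuts so far [(9, 3), (9, 17)]; region rows[8,12) x cols[0,32) = 4x32
Op 5 cut(2, 19): punch at orig (10,19); cuts so far [(9, 3), (9, 17), (10, 19)]; region rows[8,12) x cols[0,32) = 4x32
Unfold 1 (reflect across h@12): 6 holes -> [(9, 3), (9, 17), (10, 19), (13, 19), (14, 3), (14, 17)]
Unfold 2 (reflect across h@8): 12 holes -> [(1, 3), (1, 17), (2, 19), (5, 19), (6, 3), (6, 17), (9, 3), (9, 17), (10, 19), (13, 19), (14, 3), (14, 17)]
Holes: [(1, 3), (1, 17), (2, 19), (5, 19), (6, 3), (6, 17), (9, 3), (9, 17), (10, 19), (13, 19), (14, 3), (14, 17)]

Answer: yes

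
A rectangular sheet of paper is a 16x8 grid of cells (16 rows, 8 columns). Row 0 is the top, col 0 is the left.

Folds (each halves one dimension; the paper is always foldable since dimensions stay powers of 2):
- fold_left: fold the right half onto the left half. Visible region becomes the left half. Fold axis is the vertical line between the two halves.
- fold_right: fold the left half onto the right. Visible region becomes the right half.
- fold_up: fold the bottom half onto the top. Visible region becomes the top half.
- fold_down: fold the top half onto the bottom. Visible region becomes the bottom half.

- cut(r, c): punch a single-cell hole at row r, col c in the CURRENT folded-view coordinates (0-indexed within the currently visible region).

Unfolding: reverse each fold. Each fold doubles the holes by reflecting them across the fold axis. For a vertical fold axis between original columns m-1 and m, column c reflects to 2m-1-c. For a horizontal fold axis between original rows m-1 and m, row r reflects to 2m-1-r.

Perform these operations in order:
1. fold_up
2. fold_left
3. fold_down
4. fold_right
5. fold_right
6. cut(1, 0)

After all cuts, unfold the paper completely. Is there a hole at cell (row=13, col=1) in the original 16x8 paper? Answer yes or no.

Answer: yes

Derivation:
Op 1 fold_up: fold axis h@8; visible region now rows[0,8) x cols[0,8) = 8x8
Op 2 fold_left: fold axis v@4; visible region now rows[0,8) x cols[0,4) = 8x4
Op 3 fold_down: fold axis h@4; visible region now rows[4,8) x cols[0,4) = 4x4
Op 4 fold_right: fold axis v@2; visible region now rows[4,8) x cols[2,4) = 4x2
Op 5 fold_right: fold axis v@3; visible region now rows[4,8) x cols[3,4) = 4x1
Op 6 cut(1, 0): punch at orig (5,3); cuts so far [(5, 3)]; region rows[4,8) x cols[3,4) = 4x1
Unfold 1 (reflect across v@3): 2 holes -> [(5, 2), (5, 3)]
Unfold 2 (reflect across v@2): 4 holes -> [(5, 0), (5, 1), (5, 2), (5, 3)]
Unfold 3 (reflect across h@4): 8 holes -> [(2, 0), (2, 1), (2, 2), (2, 3), (5, 0), (5, 1), (5, 2), (5, 3)]
Unfold 4 (reflect across v@4): 16 holes -> [(2, 0), (2, 1), (2, 2), (2, 3), (2, 4), (2, 5), (2, 6), (2, 7), (5, 0), (5, 1), (5, 2), (5, 3), (5, 4), (5, 5), (5, 6), (5, 7)]
Unfold 5 (reflect across h@8): 32 holes -> [(2, 0), (2, 1), (2, 2), (2, 3), (2, 4), (2, 5), (2, 6), (2, 7), (5, 0), (5, 1), (5, 2), (5, 3), (5, 4), (5, 5), (5, 6), (5, 7), (10, 0), (10, 1), (10, 2), (10, 3), (10, 4), (10, 5), (10, 6), (10, 7), (13, 0), (13, 1), (13, 2), (13, 3), (13, 4), (13, 5), (13, 6), (13, 7)]
Holes: [(2, 0), (2, 1), (2, 2), (2, 3), (2, 4), (2, 5), (2, 6), (2, 7), (5, 0), (5, 1), (5, 2), (5, 3), (5, 4), (5, 5), (5, 6), (5, 7), (10, 0), (10, 1), (10, 2), (10, 3), (10, 4), (10, 5), (10, 6), (10, 7), (13, 0), (13, 1), (13, 2), (13, 3), (13, 4), (13, 5), (13, 6), (13, 7)]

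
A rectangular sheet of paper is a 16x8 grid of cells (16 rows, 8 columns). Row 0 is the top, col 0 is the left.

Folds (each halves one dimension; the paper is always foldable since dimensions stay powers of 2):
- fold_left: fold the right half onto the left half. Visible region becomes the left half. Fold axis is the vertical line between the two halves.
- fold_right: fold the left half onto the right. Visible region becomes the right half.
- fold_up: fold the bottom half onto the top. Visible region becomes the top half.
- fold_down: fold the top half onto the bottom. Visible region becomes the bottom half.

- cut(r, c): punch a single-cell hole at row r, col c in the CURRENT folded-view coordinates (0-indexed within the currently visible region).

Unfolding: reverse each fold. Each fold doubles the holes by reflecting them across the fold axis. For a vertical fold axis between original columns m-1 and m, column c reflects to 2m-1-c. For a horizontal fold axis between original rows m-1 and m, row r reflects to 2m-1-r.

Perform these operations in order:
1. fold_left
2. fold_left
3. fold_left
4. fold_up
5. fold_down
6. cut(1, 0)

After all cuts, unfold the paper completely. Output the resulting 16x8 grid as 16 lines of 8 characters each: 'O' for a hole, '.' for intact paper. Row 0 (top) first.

Op 1 fold_left: fold axis v@4; visible region now rows[0,16) x cols[0,4) = 16x4
Op 2 fold_left: fold axis v@2; visible region now rows[0,16) x cols[0,2) = 16x2
Op 3 fold_left: fold axis v@1; visible region now rows[0,16) x cols[0,1) = 16x1
Op 4 fold_up: fold axis h@8; visible region now rows[0,8) x cols[0,1) = 8x1
Op 5 fold_down: fold axis h@4; visible region now rows[4,8) x cols[0,1) = 4x1
Op 6 cut(1, 0): punch at orig (5,0); cuts so far [(5, 0)]; region rows[4,8) x cols[0,1) = 4x1
Unfold 1 (reflect across h@4): 2 holes -> [(2, 0), (5, 0)]
Unfold 2 (reflect across h@8): 4 holes -> [(2, 0), (5, 0), (10, 0), (13, 0)]
Unfold 3 (reflect across v@1): 8 holes -> [(2, 0), (2, 1), (5, 0), (5, 1), (10, 0), (10, 1), (13, 0), (13, 1)]
Unfold 4 (reflect across v@2): 16 holes -> [(2, 0), (2, 1), (2, 2), (2, 3), (5, 0), (5, 1), (5, 2), (5, 3), (10, 0), (10, 1), (10, 2), (10, 3), (13, 0), (13, 1), (13, 2), (13, 3)]
Unfold 5 (reflect across v@4): 32 holes -> [(2, 0), (2, 1), (2, 2), (2, 3), (2, 4), (2, 5), (2, 6), (2, 7), (5, 0), (5, 1), (5, 2), (5, 3), (5, 4), (5, 5), (5, 6), (5, 7), (10, 0), (10, 1), (10, 2), (10, 3), (10, 4), (10, 5), (10, 6), (10, 7), (13, 0), (13, 1), (13, 2), (13, 3), (13, 4), (13, 5), (13, 6), (13, 7)]

Answer: ........
........
OOOOOOOO
........
........
OOOOOOOO
........
........
........
........
OOOOOOOO
........
........
OOOOOOOO
........
........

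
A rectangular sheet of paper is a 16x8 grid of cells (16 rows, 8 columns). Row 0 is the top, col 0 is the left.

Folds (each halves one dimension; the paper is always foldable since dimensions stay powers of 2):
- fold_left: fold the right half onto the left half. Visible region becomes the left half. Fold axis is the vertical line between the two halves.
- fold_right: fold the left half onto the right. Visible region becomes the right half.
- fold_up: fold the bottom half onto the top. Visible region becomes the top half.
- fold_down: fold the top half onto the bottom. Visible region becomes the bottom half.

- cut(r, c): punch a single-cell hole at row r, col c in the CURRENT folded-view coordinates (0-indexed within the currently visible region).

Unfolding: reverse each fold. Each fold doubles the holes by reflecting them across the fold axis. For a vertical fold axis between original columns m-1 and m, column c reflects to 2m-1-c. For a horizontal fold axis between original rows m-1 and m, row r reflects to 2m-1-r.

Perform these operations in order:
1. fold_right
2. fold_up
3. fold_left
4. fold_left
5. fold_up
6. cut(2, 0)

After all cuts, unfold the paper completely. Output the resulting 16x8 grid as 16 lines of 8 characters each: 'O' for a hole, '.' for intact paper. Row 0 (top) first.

Answer: ........
........
OOOOOOOO
........
........
OOOOOOOO
........
........
........
........
OOOOOOOO
........
........
OOOOOOOO
........
........

Derivation:
Op 1 fold_right: fold axis v@4; visible region now rows[0,16) x cols[4,8) = 16x4
Op 2 fold_up: fold axis h@8; visible region now rows[0,8) x cols[4,8) = 8x4
Op 3 fold_left: fold axis v@6; visible region now rows[0,8) x cols[4,6) = 8x2
Op 4 fold_left: fold axis v@5; visible region now rows[0,8) x cols[4,5) = 8x1
Op 5 fold_up: fold axis h@4; visible region now rows[0,4) x cols[4,5) = 4x1
Op 6 cut(2, 0): punch at orig (2,4); cuts so far [(2, 4)]; region rows[0,4) x cols[4,5) = 4x1
Unfold 1 (reflect across h@4): 2 holes -> [(2, 4), (5, 4)]
Unfold 2 (reflect across v@5): 4 holes -> [(2, 4), (2, 5), (5, 4), (5, 5)]
Unfold 3 (reflect across v@6): 8 holes -> [(2, 4), (2, 5), (2, 6), (2, 7), (5, 4), (5, 5), (5, 6), (5, 7)]
Unfold 4 (reflect across h@8): 16 holes -> [(2, 4), (2, 5), (2, 6), (2, 7), (5, 4), (5, 5), (5, 6), (5, 7), (10, 4), (10, 5), (10, 6), (10, 7), (13, 4), (13, 5), (13, 6), (13, 7)]
Unfold 5 (reflect across v@4): 32 holes -> [(2, 0), (2, 1), (2, 2), (2, 3), (2, 4), (2, 5), (2, 6), (2, 7), (5, 0), (5, 1), (5, 2), (5, 3), (5, 4), (5, 5), (5, 6), (5, 7), (10, 0), (10, 1), (10, 2), (10, 3), (10, 4), (10, 5), (10, 6), (10, 7), (13, 0), (13, 1), (13, 2), (13, 3), (13, 4), (13, 5), (13, 6), (13, 7)]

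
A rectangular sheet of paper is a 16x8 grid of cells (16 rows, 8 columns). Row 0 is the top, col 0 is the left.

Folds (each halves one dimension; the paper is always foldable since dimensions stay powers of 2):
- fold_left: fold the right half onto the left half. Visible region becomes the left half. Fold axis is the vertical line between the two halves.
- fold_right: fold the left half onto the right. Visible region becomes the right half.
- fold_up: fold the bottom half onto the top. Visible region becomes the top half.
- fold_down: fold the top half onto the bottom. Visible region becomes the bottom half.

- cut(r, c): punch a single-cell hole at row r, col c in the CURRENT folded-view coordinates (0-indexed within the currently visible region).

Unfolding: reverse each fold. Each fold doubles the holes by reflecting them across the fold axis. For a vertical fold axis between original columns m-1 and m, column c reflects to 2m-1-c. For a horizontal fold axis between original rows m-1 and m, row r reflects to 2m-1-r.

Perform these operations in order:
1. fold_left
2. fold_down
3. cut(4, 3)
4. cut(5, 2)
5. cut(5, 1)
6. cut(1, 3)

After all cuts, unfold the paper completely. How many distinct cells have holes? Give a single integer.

Answer: 16

Derivation:
Op 1 fold_left: fold axis v@4; visible region now rows[0,16) x cols[0,4) = 16x4
Op 2 fold_down: fold axis h@8; visible region now rows[8,16) x cols[0,4) = 8x4
Op 3 cut(4, 3): punch at orig (12,3); cuts so far [(12, 3)]; region rows[8,16) x cols[0,4) = 8x4
Op 4 cut(5, 2): punch at orig (13,2); cuts so far [(12, 3), (13, 2)]; region rows[8,16) x cols[0,4) = 8x4
Op 5 cut(5, 1): punch at orig (13,1); cuts so far [(12, 3), (13, 1), (13, 2)]; region rows[8,16) x cols[0,4) = 8x4
Op 6 cut(1, 3): punch at orig (9,3); cuts so far [(9, 3), (12, 3), (13, 1), (13, 2)]; region rows[8,16) x cols[0,4) = 8x4
Unfold 1 (reflect across h@8): 8 holes -> [(2, 1), (2, 2), (3, 3), (6, 3), (9, 3), (12, 3), (13, 1), (13, 2)]
Unfold 2 (reflect across v@4): 16 holes -> [(2, 1), (2, 2), (2, 5), (2, 6), (3, 3), (3, 4), (6, 3), (6, 4), (9, 3), (9, 4), (12, 3), (12, 4), (13, 1), (13, 2), (13, 5), (13, 6)]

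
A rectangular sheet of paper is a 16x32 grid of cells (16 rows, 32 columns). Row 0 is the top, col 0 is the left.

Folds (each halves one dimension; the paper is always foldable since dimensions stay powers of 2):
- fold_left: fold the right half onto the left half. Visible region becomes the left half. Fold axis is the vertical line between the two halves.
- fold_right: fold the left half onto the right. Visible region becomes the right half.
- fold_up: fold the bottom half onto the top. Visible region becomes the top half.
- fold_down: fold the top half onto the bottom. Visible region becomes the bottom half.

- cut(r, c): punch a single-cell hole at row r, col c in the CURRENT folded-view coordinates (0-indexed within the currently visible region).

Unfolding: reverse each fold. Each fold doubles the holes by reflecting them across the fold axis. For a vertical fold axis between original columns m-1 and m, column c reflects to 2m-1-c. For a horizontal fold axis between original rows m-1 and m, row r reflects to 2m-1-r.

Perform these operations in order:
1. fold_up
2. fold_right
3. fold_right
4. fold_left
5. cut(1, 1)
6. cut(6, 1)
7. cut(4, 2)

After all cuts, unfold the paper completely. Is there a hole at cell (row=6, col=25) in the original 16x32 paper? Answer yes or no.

Op 1 fold_up: fold axis h@8; visible region now rows[0,8) x cols[0,32) = 8x32
Op 2 fold_right: fold axis v@16; visible region now rows[0,8) x cols[16,32) = 8x16
Op 3 fold_right: fold axis v@24; visible region now rows[0,8) x cols[24,32) = 8x8
Op 4 fold_left: fold axis v@28; visible region now rows[0,8) x cols[24,28) = 8x4
Op 5 cut(1, 1): punch at orig (1,25); cuts so far [(1, 25)]; region rows[0,8) x cols[24,28) = 8x4
Op 6 cut(6, 1): punch at orig (6,25); cuts so far [(1, 25), (6, 25)]; region rows[0,8) x cols[24,28) = 8x4
Op 7 cut(4, 2): punch at orig (4,26); cuts so far [(1, 25), (4, 26), (6, 25)]; region rows[0,8) x cols[24,28) = 8x4
Unfold 1 (reflect across v@28): 6 holes -> [(1, 25), (1, 30), (4, 26), (4, 29), (6, 25), (6, 30)]
Unfold 2 (reflect across v@24): 12 holes -> [(1, 17), (1, 22), (1, 25), (1, 30), (4, 18), (4, 21), (4, 26), (4, 29), (6, 17), (6, 22), (6, 25), (6, 30)]
Unfold 3 (reflect across v@16): 24 holes -> [(1, 1), (1, 6), (1, 9), (1, 14), (1, 17), (1, 22), (1, 25), (1, 30), (4, 2), (4, 5), (4, 10), (4, 13), (4, 18), (4, 21), (4, 26), (4, 29), (6, 1), (6, 6), (6, 9), (6, 14), (6, 17), (6, 22), (6, 25), (6, 30)]
Unfold 4 (reflect across h@8): 48 holes -> [(1, 1), (1, 6), (1, 9), (1, 14), (1, 17), (1, 22), (1, 25), (1, 30), (4, 2), (4, 5), (4, 10), (4, 13), (4, 18), (4, 21), (4, 26), (4, 29), (6, 1), (6, 6), (6, 9), (6, 14), (6, 17), (6, 22), (6, 25), (6, 30), (9, 1), (9, 6), (9, 9), (9, 14), (9, 17), (9, 22), (9, 25), (9, 30), (11, 2), (11, 5), (11, 10), (11, 13), (11, 18), (11, 21), (11, 26), (11, 29), (14, 1), (14, 6), (14, 9), (14, 14), (14, 17), (14, 22), (14, 25), (14, 30)]
Holes: [(1, 1), (1, 6), (1, 9), (1, 14), (1, 17), (1, 22), (1, 25), (1, 30), (4, 2), (4, 5), (4, 10), (4, 13), (4, 18), (4, 21), (4, 26), (4, 29), (6, 1), (6, 6), (6, 9), (6, 14), (6, 17), (6, 22), (6, 25), (6, 30), (9, 1), (9, 6), (9, 9), (9, 14), (9, 17), (9, 22), (9, 25), (9, 30), (11, 2), (11, 5), (11, 10), (11, 13), (11, 18), (11, 21), (11, 26), (11, 29), (14, 1), (14, 6), (14, 9), (14, 14), (14, 17), (14, 22), (14, 25), (14, 30)]

Answer: yes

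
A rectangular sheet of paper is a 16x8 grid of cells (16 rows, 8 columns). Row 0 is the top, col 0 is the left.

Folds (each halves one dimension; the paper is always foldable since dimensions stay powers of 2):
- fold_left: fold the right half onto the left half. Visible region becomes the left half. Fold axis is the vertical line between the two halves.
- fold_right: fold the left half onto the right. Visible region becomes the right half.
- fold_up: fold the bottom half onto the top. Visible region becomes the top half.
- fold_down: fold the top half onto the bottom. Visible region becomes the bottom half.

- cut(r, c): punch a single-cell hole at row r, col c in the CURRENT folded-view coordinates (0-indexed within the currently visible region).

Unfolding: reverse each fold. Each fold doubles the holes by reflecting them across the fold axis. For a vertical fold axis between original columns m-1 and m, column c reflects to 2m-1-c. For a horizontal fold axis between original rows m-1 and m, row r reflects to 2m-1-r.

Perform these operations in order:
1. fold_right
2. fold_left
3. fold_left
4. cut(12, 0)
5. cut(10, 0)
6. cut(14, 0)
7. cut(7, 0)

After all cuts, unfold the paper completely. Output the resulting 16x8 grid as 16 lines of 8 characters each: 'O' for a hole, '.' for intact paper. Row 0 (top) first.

Answer: ........
........
........
........
........
........
........
OOOOOOOO
........
........
OOOOOOOO
........
OOOOOOOO
........
OOOOOOOO
........

Derivation:
Op 1 fold_right: fold axis v@4; visible region now rows[0,16) x cols[4,8) = 16x4
Op 2 fold_left: fold axis v@6; visible region now rows[0,16) x cols[4,6) = 16x2
Op 3 fold_left: fold axis v@5; visible region now rows[0,16) x cols[4,5) = 16x1
Op 4 cut(12, 0): punch at orig (12,4); cuts so far [(12, 4)]; region rows[0,16) x cols[4,5) = 16x1
Op 5 cut(10, 0): punch at orig (10,4); cuts so far [(10, 4), (12, 4)]; region rows[0,16) x cols[4,5) = 16x1
Op 6 cut(14, 0): punch at orig (14,4); cuts so far [(10, 4), (12, 4), (14, 4)]; region rows[0,16) x cols[4,5) = 16x1
Op 7 cut(7, 0): punch at orig (7,4); cuts so far [(7, 4), (10, 4), (12, 4), (14, 4)]; region rows[0,16) x cols[4,5) = 16x1
Unfold 1 (reflect across v@5): 8 holes -> [(7, 4), (7, 5), (10, 4), (10, 5), (12, 4), (12, 5), (14, 4), (14, 5)]
Unfold 2 (reflect across v@6): 16 holes -> [(7, 4), (7, 5), (7, 6), (7, 7), (10, 4), (10, 5), (10, 6), (10, 7), (12, 4), (12, 5), (12, 6), (12, 7), (14, 4), (14, 5), (14, 6), (14, 7)]
Unfold 3 (reflect across v@4): 32 holes -> [(7, 0), (7, 1), (7, 2), (7, 3), (7, 4), (7, 5), (7, 6), (7, 7), (10, 0), (10, 1), (10, 2), (10, 3), (10, 4), (10, 5), (10, 6), (10, 7), (12, 0), (12, 1), (12, 2), (12, 3), (12, 4), (12, 5), (12, 6), (12, 7), (14, 0), (14, 1), (14, 2), (14, 3), (14, 4), (14, 5), (14, 6), (14, 7)]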